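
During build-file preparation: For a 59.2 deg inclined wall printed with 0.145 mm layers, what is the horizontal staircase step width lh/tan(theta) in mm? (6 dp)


step = 0.145 / tan(59.2) = 0.086437 mm


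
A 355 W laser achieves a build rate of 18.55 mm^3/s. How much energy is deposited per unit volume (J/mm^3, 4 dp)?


SE = 355 / 18.55 = 19.1375 J/mm^3


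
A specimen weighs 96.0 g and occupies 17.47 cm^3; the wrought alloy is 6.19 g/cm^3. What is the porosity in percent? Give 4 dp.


rho_part = 96.0 / 17.47 = 5.49513452 g/cm^3
Porosity = (1 - 5.49513452/6.19)*100 = 11.2256 %


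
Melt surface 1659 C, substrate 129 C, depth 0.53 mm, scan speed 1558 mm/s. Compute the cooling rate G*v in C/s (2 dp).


G = (1659-129)/0.53 = 2886.79245283 C/mm
CR = 2886.79245283 * 1558 = 4497622.64 C/s


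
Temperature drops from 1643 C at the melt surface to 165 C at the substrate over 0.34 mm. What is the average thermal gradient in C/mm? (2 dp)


G = (1643-165)/0.34 = 4347.06 C/mm


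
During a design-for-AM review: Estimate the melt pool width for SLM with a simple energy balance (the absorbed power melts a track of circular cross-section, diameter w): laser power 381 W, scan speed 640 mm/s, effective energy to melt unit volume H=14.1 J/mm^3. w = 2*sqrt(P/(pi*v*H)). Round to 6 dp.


w = 2*sqrt(381/(pi*640*14.1)) = 0.231856 mm


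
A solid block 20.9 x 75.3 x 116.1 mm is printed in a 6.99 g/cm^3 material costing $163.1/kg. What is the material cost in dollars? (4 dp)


V = 20.9 * 75.3 * 116.1 = 182714.697 mm^3 = 182.714697 cm^3
Mass = 182.714697 * 6.99 / 1000 = 1.27717573 kg
Cost = 1.27717573 * 163.1 = 208.3074 $


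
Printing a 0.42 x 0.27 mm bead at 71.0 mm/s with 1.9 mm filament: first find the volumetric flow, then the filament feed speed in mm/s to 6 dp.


Q = 0.42 * 0.27 * 71.0 = 8.0514 mm^3/s
A_fil = pi*(1.9/2)^2 = 2.83528737 mm^2
v_feed = 8.0514 / 2.83528737 = 2.839712 mm/s


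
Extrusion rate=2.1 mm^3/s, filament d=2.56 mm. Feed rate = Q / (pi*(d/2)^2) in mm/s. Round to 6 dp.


A = pi*(2.56/2)^2 = 5.147185
v = 2.1 / 5.147185 = 0.40799 mm/s


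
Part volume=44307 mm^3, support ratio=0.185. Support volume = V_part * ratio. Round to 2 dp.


V_support = 44307 * 0.185 = 8196.8 mm^3


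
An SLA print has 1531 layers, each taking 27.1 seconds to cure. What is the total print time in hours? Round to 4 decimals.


t = 1531 * 27.1 / 3600 = 11.525 hrs


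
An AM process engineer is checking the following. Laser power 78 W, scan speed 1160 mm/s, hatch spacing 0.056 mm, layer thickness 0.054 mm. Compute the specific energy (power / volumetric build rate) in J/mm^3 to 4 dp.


Build rate = 1160 * 0.056 * 0.054 = 3.50784 mm^3/s
SE = 78 / 3.50784 = 22.2359 J/mm^3


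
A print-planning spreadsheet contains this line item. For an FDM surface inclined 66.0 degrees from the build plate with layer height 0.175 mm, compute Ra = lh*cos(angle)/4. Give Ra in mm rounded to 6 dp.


Ra = 0.175 * cos(66.0) / 4 = 0.017795 mm


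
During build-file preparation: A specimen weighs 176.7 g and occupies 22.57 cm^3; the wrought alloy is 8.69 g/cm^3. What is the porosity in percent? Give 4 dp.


rho_part = 176.7 / 22.57 = 7.82897652 g/cm^3
Porosity = (1 - 7.82897652/8.69)*100 = 9.9082 %


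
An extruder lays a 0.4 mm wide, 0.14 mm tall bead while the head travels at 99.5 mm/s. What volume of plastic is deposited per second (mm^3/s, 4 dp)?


Rate = 0.4 * 0.14 * 99.5 = 5.572 mm^3/s


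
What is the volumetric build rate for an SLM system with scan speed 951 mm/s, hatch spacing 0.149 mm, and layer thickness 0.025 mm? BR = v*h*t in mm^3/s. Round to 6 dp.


Rate = 951 * 0.149 * 0.025 = 3.542475 mm^3/s


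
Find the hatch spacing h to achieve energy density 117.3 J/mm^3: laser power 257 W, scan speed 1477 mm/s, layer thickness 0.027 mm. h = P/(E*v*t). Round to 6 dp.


h = 257 / (117.3*1477*0.027) = 0.05494 mm


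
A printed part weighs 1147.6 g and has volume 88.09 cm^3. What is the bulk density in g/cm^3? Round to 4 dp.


rho = 1147.6 / 88.09 = 13.0276 g/cm^3


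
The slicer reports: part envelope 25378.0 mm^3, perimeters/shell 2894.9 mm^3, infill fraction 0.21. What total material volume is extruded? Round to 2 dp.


V_infill = (25378.0 - 2894.9) * 0.21 = 4721.45
V_total = 2894.9 + 4721.45 = 7616.35 mm^3


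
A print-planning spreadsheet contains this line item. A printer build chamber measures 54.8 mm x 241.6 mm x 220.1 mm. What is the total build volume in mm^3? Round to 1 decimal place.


V = 54.8 * 241.6 * 220.1 = 2914053.6 mm^3


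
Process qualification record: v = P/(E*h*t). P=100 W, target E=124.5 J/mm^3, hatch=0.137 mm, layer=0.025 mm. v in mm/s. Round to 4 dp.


v = 100 / (124.5*0.137*0.025) = 234.5147 mm/s


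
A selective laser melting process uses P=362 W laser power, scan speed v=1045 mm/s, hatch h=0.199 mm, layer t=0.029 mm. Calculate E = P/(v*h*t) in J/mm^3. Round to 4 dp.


E = 362 / (1045*0.199*0.029) = 60.0262 J/mm^3


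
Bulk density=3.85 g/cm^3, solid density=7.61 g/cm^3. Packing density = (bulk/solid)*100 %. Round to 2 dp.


Packing = (3.85/7.61)*100 = 50.59 %


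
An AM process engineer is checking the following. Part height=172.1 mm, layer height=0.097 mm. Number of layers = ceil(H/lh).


Layers = ceil(172.1/0.097) = 1775


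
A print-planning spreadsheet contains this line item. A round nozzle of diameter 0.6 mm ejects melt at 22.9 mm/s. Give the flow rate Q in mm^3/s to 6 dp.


A = pi*(0.6/2)^2 = 0.28274334 mm^2
Q = 0.28274334 * 22.9 = 6.474822 mm^3/s


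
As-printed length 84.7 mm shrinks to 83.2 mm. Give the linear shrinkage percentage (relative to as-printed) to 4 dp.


Shrinkage = ((84.7-83.2)/84.7)*100 = 1.771 %


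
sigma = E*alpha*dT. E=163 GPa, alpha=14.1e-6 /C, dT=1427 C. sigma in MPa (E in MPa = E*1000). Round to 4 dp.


sigma = 163*1000 * 14.1e-6 * 1427 = 3279.6741 MPa


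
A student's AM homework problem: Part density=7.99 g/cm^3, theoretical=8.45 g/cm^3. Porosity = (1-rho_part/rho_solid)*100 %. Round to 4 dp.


Porosity = (1-7.99/8.45)*100 = 5.4438 %


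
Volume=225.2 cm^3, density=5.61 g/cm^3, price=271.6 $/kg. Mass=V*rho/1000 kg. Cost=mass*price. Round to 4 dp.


Mass = 225.2*5.61/1000 = 1.263372 kg
Cost = 1.263372 * 271.6 = 343.1318 $


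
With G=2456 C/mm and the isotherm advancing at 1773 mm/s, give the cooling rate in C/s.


CR = 2456 * 1773 = 4354488 C/s


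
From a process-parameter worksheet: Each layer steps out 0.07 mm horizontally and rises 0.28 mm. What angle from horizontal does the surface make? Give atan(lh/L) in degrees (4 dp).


angle = atan(0.28/0.07) = 75.9638 degrees


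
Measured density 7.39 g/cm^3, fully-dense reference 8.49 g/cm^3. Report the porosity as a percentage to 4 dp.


Porosity = (1-7.39/8.49)*100 = 12.9564 %


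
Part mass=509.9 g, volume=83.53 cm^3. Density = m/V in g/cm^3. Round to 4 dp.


rho = 509.9 / 83.53 = 6.1044 g/cm^3


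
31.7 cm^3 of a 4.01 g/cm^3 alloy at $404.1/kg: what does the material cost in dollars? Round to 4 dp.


Mass = 31.7*4.01/1000 = 0.127117 kg
Cost = 0.127117 * 404.1 = 51.368 $


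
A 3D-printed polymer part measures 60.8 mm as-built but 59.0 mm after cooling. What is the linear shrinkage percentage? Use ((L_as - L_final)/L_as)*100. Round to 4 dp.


Shrinkage = ((60.8-59.0)/60.8)*100 = 2.9605 %


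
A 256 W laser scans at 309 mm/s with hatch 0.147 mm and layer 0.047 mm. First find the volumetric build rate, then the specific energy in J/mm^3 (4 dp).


Build rate = 309 * 0.147 * 0.047 = 2.134881 mm^3/s
SE = 256 / 2.134881 = 119.913 J/mm^3


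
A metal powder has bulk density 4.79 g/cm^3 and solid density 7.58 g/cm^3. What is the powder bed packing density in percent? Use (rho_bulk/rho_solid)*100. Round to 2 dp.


Packing = (4.79/7.58)*100 = 63.19 %


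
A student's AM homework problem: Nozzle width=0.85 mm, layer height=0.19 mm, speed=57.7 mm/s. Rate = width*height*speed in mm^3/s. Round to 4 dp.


Rate = 0.85 * 0.19 * 57.7 = 9.3186 mm^3/s


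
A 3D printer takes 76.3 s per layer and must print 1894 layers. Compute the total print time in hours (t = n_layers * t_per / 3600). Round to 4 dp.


t = 1894 * 76.3 / 3600 = 40.1423 hrs


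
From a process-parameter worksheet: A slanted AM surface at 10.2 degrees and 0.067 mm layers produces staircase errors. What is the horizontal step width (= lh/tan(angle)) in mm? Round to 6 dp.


step = 0.067 / tan(10.2) = 0.37237 mm


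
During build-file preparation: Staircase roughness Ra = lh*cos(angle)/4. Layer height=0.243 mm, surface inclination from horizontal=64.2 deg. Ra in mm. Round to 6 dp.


Ra = 0.243 * cos(64.2) / 4 = 0.02644 mm


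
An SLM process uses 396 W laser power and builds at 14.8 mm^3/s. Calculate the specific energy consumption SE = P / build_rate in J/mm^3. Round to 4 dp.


SE = 396 / 14.8 = 26.7568 J/mm^3


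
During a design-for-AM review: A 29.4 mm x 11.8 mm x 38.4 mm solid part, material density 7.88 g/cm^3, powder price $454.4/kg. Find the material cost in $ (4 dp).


V = 29.4 * 11.8 * 38.4 = 13321.728 mm^3 = 13.321728 cm^3
Mass = 13.321728 * 7.88 / 1000 = 0.10497522 kg
Cost = 0.10497522 * 454.4 = 47.7007 $


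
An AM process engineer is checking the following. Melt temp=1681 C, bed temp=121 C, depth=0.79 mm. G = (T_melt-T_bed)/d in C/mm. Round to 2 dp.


G = (1681-121)/0.79 = 1974.68 C/mm


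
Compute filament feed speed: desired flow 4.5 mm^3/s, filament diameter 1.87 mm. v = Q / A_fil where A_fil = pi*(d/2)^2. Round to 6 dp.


A = pi*(1.87/2)^2 = 2.746459
v = 4.5 / 2.746459 = 1.638473 mm/s


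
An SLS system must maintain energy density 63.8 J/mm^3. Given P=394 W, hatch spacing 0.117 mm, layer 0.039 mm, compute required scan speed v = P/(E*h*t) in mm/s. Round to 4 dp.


v = 394 / (63.8*0.117*0.039) = 1353.3966 mm/s


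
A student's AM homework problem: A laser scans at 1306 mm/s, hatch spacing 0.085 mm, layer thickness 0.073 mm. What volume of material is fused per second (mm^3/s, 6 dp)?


Rate = 1306 * 0.085 * 0.073 = 8.10373 mm^3/s


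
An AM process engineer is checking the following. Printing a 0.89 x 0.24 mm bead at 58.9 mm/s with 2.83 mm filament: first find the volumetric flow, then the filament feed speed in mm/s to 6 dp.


Q = 0.89 * 0.24 * 58.9 = 12.58104 mm^3/s
A_fil = pi*(2.83/2)^2 = 6.29017535 mm^2
v_feed = 12.58104 / 6.29017535 = 2.00011 mm/s


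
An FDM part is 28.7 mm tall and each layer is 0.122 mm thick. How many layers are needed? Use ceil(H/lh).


Layers = ceil(28.7/0.122) = 236


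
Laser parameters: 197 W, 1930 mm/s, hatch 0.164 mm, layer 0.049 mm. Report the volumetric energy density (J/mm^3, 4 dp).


E = 197 / (1930*0.164*0.049) = 12.7019 J/mm^3


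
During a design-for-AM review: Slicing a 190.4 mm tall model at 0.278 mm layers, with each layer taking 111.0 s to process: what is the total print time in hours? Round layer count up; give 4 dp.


Layers = ceil(190.4/0.278) = 685
t = 685 * 111.0 / 3600 = 21.1208 hrs


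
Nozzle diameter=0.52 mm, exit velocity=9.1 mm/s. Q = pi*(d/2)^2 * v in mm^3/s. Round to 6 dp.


A = pi*(0.52/2)^2 = 0.21237166 mm^2
Q = 0.21237166 * 9.1 = 1.932582 mm^3/s


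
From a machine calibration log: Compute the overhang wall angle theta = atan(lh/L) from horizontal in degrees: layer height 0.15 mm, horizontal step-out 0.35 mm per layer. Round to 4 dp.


angle = atan(0.15/0.35) = 23.1986 degrees


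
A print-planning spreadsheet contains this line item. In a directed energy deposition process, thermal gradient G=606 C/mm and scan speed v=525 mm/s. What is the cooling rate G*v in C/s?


CR = 606 * 525 = 318150 C/s


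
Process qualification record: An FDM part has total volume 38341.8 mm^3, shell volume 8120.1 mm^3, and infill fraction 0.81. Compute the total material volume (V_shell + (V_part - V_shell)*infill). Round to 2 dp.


V_infill = (38341.8 - 8120.1) * 0.81 = 24479.58
V_total = 8120.1 + 24479.58 = 32599.68 mm^3


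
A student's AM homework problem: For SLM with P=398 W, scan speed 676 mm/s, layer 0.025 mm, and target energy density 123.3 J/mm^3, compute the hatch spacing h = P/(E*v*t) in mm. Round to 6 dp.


h = 398 / (123.3*676*0.025) = 0.191 mm


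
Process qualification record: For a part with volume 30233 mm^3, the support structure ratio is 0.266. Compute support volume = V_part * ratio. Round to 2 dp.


V_support = 30233 * 0.266 = 8041.98 mm^3


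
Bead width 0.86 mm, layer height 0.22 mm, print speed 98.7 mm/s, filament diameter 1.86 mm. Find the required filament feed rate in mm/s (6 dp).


Q = 0.86 * 0.22 * 98.7 = 18.67404 mm^3/s
A_fil = pi*(1.86/2)^2 = 2.71716349 mm^2
v_feed = 18.67404 / 2.71716349 = 6.872623 mm/s


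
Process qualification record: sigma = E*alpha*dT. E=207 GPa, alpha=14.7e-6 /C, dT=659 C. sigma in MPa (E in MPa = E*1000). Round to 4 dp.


sigma = 207*1000 * 14.7e-6 * 659 = 2005.2711 MPa


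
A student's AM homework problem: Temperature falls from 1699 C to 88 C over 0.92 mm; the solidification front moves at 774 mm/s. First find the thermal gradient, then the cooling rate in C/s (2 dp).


G = (1699-88)/0.92 = 1751.08695652 C/mm
CR = 1751.08695652 * 774 = 1355341.3 C/s


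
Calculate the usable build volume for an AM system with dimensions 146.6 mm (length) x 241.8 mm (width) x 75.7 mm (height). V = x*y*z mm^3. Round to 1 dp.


V = 146.6 * 241.8 * 75.7 = 2683404.5 mm^3


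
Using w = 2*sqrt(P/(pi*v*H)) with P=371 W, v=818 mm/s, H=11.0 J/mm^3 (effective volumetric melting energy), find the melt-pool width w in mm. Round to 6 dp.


w = 2*sqrt(371/(pi*818*11.0)) = 0.229123 mm


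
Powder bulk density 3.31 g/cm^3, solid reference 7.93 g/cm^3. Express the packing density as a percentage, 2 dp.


Packing = (3.31/7.93)*100 = 41.74 %


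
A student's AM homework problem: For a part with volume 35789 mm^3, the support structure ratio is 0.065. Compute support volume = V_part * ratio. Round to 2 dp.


V_support = 35789 * 0.065 = 2326.29 mm^3


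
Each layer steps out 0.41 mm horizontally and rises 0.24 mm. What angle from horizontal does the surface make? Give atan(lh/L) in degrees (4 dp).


angle = atan(0.24/0.41) = 30.3432 degrees


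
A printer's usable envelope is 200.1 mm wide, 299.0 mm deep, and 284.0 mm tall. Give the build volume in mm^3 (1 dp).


V = 200.1 * 299.0 * 284.0 = 16991691.6 mm^3


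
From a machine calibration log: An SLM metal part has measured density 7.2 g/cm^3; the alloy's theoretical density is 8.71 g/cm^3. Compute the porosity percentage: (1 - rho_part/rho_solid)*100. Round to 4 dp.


Porosity = (1-7.2/8.71)*100 = 17.3364 %


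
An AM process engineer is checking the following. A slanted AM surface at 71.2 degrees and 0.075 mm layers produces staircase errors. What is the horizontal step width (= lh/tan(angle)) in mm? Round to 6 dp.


step = 0.075 / tan(71.2) = 0.025532 mm


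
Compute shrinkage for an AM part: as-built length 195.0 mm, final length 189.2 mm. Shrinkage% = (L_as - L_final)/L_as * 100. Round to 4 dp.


Shrinkage = ((195.0-189.2)/195.0)*100 = 2.9744 %


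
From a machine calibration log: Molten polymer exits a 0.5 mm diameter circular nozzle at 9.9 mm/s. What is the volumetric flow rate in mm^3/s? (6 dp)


A = pi*(0.5/2)^2 = 0.19634954 mm^2
Q = 0.19634954 * 9.9 = 1.94386 mm^3/s


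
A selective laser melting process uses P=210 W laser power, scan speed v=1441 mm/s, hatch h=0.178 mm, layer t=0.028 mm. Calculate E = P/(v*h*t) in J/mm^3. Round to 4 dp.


E = 210 / (1441*0.178*0.028) = 29.24 J/mm^3


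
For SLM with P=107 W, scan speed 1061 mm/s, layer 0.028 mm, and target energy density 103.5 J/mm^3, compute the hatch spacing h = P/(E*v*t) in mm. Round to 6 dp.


h = 107 / (103.5*1061*0.028) = 0.034799 mm


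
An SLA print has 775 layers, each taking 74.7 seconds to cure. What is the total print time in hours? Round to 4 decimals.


t = 775 * 74.7 / 3600 = 16.0813 hrs


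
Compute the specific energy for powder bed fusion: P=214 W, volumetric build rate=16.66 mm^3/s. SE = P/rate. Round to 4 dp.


SE = 214 / 16.66 = 12.8451 J/mm^3


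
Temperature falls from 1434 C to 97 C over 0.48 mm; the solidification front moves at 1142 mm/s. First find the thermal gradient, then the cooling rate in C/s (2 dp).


G = (1434-97)/0.48 = 2785.41666667 C/mm
CR = 2785.41666667 * 1142 = 3180945.83 C/s


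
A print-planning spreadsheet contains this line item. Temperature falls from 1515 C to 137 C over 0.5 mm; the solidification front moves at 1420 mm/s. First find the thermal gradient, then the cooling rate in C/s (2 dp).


G = (1515-137)/0.5 = 2756.0 C/mm
CR = 2756.0 * 1420 = 3913520.0 C/s


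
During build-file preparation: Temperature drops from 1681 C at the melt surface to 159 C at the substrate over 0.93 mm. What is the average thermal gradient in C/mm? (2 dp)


G = (1681-159)/0.93 = 1636.56 C/mm


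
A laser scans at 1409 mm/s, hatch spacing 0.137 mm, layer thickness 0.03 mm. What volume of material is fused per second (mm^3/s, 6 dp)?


Rate = 1409 * 0.137 * 0.03 = 5.79099 mm^3/s


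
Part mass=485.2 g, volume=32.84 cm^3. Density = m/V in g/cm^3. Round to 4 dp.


rho = 485.2 / 32.84 = 14.7747 g/cm^3


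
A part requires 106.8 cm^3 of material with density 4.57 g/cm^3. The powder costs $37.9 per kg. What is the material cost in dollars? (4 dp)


Mass = 106.8*4.57/1000 = 0.488076 kg
Cost = 0.488076 * 37.9 = 18.4981 $


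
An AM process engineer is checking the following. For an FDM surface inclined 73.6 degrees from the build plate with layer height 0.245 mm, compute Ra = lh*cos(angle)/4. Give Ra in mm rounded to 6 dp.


Ra = 0.245 * cos(73.6) / 4 = 0.017293 mm


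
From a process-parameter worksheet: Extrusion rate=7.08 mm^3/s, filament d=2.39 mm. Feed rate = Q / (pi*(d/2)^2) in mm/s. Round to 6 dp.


A = pi*(2.39/2)^2 = 4.486273
v = 7.08 / 4.486273 = 1.578147 mm/s


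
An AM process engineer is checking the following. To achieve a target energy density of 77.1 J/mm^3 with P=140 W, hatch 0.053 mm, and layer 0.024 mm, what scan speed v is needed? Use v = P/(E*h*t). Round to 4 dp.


v = 140 / (77.1*0.053*0.024) = 1427.5343 mm/s


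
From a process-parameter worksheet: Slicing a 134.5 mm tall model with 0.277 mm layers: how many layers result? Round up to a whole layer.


Layers = ceil(134.5/0.277) = 486


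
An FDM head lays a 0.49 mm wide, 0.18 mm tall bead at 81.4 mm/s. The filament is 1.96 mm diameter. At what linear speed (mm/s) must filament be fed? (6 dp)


Q = 0.49 * 0.18 * 81.4 = 7.17948 mm^3/s
A_fil = pi*(1.96/2)^2 = 3.01718558 mm^2
v_feed = 7.17948 / 3.01718558 = 2.379529 mm/s


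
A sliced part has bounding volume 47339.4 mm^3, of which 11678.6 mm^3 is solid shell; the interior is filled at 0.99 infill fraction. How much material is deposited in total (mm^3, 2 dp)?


V_infill = (47339.4 - 11678.6) * 0.99 = 35304.19
V_total = 11678.6 + 35304.19 = 46982.79 mm^3


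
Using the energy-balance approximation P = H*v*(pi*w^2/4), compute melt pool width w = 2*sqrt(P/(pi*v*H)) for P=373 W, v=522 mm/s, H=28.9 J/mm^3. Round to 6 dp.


w = 2*sqrt(373/(pi*522*28.9)) = 0.177429 mm


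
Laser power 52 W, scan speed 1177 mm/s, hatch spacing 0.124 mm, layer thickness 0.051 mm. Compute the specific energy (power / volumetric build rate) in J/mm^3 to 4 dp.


Build rate = 1177 * 0.124 * 0.051 = 7.443348 mm^3/s
SE = 52 / 7.443348 = 6.9861 J/mm^3


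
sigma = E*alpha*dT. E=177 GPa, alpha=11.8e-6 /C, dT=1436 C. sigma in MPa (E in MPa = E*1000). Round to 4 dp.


sigma = 177*1000 * 11.8e-6 * 1436 = 2999.2296 MPa


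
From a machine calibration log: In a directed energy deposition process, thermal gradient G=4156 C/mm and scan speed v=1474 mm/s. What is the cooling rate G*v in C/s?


CR = 4156 * 1474 = 6125944 C/s


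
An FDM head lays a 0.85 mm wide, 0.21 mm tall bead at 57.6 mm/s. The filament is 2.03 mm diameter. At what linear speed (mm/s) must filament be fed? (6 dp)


Q = 0.85 * 0.21 * 57.6 = 10.2816 mm^3/s
A_fil = pi*(2.03/2)^2 = 3.23654729 mm^2
v_feed = 10.2816 / 3.23654729 = 3.176719 mm/s


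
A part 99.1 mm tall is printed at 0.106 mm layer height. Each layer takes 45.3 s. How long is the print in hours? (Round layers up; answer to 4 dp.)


Layers = ceil(99.1/0.106) = 935
t = 935 * 45.3 / 3600 = 11.7654 hrs


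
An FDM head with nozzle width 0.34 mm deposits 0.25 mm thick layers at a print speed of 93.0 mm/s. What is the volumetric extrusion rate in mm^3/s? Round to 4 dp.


Rate = 0.34 * 0.25 * 93.0 = 7.905 mm^3/s


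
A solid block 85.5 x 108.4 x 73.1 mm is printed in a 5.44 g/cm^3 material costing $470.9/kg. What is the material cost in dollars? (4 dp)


V = 85.5 * 108.4 * 73.1 = 677505.42 mm^3 = 677.50542 cm^3
Mass = 677.50542 * 5.44 / 1000 = 3.68562948 kg
Cost = 3.68562948 * 470.9 = 1735.5629 $


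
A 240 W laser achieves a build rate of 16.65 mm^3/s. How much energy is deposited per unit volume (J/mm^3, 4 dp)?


SE = 240 / 16.65 = 14.4144 J/mm^3


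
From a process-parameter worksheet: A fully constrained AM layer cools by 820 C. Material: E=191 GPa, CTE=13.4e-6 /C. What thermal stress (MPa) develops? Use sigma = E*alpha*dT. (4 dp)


sigma = 191*1000 * 13.4e-6 * 820 = 2098.708 MPa


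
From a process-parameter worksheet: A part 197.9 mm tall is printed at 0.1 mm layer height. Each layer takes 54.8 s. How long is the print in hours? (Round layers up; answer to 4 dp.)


Layers = ceil(197.9/0.1) = 1979
t = 1979 * 54.8 / 3600 = 30.1248 hrs


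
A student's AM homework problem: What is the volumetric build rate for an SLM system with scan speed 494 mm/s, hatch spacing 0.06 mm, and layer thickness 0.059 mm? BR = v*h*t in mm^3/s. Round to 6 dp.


Rate = 494 * 0.06 * 0.059 = 1.74876 mm^3/s


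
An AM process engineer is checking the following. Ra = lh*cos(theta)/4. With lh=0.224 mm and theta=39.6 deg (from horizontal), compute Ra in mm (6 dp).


Ra = 0.224 * cos(39.6) / 4 = 0.043149 mm


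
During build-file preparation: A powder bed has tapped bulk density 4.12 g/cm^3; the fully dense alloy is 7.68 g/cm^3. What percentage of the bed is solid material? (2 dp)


Packing = (4.12/7.68)*100 = 53.65 %


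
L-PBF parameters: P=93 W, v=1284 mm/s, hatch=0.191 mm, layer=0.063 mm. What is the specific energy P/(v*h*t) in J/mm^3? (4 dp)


Build rate = 1284 * 0.191 * 0.063 = 15.450372 mm^3/s
SE = 93 / 15.450372 = 6.0193 J/mm^3


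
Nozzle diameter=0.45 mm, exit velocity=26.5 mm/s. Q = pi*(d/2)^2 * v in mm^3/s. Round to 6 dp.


A = pi*(0.45/2)^2 = 0.15904313 mm^2
Q = 0.15904313 * 26.5 = 4.214643 mm^3/s


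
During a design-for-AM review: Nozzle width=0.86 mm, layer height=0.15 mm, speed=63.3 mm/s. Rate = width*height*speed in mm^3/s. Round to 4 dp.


Rate = 0.86 * 0.15 * 63.3 = 8.1657 mm^3/s


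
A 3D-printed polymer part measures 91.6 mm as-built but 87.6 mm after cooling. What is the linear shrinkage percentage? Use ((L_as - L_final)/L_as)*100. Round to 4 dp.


Shrinkage = ((91.6-87.6)/91.6)*100 = 4.3668 %


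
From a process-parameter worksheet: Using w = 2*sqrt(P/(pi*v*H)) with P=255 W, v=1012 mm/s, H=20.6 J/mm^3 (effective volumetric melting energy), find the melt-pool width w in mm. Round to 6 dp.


w = 2*sqrt(255/(pi*1012*20.6)) = 0.124796 mm


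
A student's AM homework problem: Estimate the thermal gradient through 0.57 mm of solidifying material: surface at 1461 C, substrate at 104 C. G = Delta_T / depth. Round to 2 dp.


G = (1461-104)/0.57 = 2380.7 C/mm


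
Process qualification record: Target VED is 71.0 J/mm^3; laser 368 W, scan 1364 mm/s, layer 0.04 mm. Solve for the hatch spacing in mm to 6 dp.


h = 368 / (71.0*1364*0.04) = 0.094998 mm


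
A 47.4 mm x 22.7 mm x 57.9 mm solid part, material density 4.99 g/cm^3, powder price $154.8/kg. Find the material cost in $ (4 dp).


V = 47.4 * 22.7 * 57.9 = 62299.242 mm^3 = 62.299242 cm^3
Mass = 62.299242 * 4.99 / 1000 = 0.31087322 kg
Cost = 0.31087322 * 154.8 = 48.1232 $


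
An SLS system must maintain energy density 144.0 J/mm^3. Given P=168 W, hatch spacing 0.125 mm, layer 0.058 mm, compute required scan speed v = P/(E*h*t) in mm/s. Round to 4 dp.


v = 168 / (144.0*0.125*0.058) = 160.9195 mm/s


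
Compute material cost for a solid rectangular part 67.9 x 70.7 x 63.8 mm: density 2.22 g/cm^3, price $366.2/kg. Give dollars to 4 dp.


V = 67.9 * 70.7 * 63.8 = 306273.814 mm^3 = 306.273814 cm^3
Mass = 306.273814 * 2.22 / 1000 = 0.67992787 kg
Cost = 0.67992787 * 366.2 = 248.9896 $


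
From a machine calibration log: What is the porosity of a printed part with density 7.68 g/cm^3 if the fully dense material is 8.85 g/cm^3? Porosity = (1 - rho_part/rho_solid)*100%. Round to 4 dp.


Porosity = (1-7.68/8.85)*100 = 13.2203 %


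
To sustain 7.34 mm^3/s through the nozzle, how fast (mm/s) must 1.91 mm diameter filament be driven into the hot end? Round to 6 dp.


A = pi*(1.91/2)^2 = 2.865211
v = 7.34 / 2.865211 = 2.561766 mm/s


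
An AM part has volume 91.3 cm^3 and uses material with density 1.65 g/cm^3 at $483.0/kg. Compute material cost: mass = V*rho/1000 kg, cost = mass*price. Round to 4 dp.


Mass = 91.3*1.65/1000 = 0.150645 kg
Cost = 0.150645 * 483.0 = 72.7615 $


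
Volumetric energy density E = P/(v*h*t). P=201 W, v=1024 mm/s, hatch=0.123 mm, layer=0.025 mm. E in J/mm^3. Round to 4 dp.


E = 201 / (1024*0.123*0.025) = 63.8338 J/mm^3


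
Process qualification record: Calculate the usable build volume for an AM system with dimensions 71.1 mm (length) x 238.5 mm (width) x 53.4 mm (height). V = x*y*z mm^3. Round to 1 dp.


V = 71.1 * 238.5 * 53.4 = 905522.5 mm^3


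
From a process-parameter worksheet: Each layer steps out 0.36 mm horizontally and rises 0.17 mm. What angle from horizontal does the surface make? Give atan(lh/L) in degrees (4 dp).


angle = atan(0.17/0.36) = 25.2777 degrees


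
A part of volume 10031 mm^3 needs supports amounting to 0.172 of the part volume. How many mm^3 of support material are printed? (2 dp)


V_support = 10031 * 0.172 = 1725.33 mm^3


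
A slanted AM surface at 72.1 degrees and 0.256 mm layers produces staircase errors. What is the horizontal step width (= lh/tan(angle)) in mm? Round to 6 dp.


step = 0.256 / tan(72.1) = 0.082686 mm


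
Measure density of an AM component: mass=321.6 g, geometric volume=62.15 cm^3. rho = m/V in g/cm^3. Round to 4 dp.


rho = 321.6 / 62.15 = 5.1746 g/cm^3


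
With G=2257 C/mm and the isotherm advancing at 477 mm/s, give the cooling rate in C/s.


CR = 2257 * 477 = 1076589 C/s


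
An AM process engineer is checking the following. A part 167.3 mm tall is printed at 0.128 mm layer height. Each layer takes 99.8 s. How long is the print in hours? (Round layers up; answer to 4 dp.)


Layers = ceil(167.3/0.128) = 1308
t = 1308 * 99.8 / 3600 = 36.2607 hrs


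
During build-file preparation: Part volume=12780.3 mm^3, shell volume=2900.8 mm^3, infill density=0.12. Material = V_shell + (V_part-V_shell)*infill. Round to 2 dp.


V_infill = (12780.3 - 2900.8) * 0.12 = 1185.54
V_total = 2900.8 + 1185.54 = 4086.34 mm^3


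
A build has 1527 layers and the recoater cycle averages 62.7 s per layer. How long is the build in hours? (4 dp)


t = 1527 * 62.7 / 3600 = 26.5953 hrs


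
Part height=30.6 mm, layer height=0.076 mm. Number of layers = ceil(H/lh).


Layers = ceil(30.6/0.076) = 403


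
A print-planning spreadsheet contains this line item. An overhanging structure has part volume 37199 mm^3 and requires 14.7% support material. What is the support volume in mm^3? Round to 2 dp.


V_support = 37199 * 0.147 = 5468.25 mm^3


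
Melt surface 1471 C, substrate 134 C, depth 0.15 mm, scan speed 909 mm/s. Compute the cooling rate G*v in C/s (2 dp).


G = (1471-134)/0.15 = 8913.33333333 C/mm
CR = 8913.33333333 * 909 = 8102220.0 C/s


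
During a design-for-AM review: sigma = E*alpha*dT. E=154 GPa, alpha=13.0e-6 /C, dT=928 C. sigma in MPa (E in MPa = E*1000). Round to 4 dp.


sigma = 154*1000 * 13.0e-6 * 928 = 1857.856 MPa


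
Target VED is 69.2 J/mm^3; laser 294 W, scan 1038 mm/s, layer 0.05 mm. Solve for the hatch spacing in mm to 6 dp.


h = 294 / (69.2*1038*0.05) = 0.08186 mm


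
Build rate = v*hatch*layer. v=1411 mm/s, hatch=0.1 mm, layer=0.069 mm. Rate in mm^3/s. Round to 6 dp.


Rate = 1411 * 0.1 * 0.069 = 9.7359 mm^3/s


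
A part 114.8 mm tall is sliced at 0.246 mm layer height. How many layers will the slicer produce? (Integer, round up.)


Layers = ceil(114.8/0.246) = 467


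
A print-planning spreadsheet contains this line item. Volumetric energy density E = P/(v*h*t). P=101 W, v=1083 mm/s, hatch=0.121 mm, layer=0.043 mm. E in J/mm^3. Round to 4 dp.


E = 101 / (1083*0.121*0.043) = 17.9242 J/mm^3


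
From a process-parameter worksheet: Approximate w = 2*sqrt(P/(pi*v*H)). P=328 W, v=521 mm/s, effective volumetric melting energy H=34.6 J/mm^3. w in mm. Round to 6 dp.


w = 2*sqrt(328/(pi*521*34.6)) = 0.152207 mm


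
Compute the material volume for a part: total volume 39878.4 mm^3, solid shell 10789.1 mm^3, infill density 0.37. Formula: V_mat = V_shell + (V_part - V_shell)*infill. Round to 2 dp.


V_infill = (39878.4 - 10789.1) * 0.37 = 10763.04
V_total = 10789.1 + 10763.04 = 21552.14 mm^3


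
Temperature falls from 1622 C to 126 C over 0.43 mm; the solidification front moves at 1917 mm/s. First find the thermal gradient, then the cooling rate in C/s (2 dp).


G = (1622-126)/0.43 = 3479.06976744 C/mm
CR = 3479.06976744 * 1917 = 6669376.74 C/s


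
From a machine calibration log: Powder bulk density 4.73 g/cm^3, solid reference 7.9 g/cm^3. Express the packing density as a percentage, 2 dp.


Packing = (4.73/7.9)*100 = 59.87 %


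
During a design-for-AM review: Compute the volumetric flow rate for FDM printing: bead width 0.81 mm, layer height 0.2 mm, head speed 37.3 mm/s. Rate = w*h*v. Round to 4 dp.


Rate = 0.81 * 0.2 * 37.3 = 6.0426 mm^3/s


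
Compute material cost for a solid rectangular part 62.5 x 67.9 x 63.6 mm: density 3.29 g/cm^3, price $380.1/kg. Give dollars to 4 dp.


V = 62.5 * 67.9 * 63.6 = 269902.5 mm^3 = 269.9025 cm^3
Mass = 269.9025 * 3.29 / 1000 = 0.88797923 kg
Cost = 0.88797923 * 380.1 = 337.5209 $


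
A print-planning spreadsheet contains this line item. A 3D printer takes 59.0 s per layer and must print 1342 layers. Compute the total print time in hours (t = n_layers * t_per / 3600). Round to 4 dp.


t = 1342 * 59.0 / 3600 = 21.9939 hrs


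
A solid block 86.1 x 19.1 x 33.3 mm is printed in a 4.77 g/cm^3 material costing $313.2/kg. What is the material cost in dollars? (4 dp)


V = 86.1 * 19.1 * 33.3 = 54762.183 mm^3 = 54.762183 cm^3
Mass = 54.762183 * 4.77 / 1000 = 0.26121561 kg
Cost = 0.26121561 * 313.2 = 81.8127 $


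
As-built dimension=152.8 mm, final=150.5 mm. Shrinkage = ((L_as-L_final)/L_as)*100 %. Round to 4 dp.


Shrinkage = ((152.8-150.5)/152.8)*100 = 1.5052 %


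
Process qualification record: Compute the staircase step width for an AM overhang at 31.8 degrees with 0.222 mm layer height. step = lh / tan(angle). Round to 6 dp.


step = 0.222 / tan(31.8) = 0.358049 mm


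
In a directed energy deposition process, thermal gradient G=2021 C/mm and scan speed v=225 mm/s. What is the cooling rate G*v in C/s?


CR = 2021 * 225 = 454725 C/s


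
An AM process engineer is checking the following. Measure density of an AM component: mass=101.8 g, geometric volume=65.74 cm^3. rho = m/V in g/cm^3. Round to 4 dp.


rho = 101.8 / 65.74 = 1.5485 g/cm^3


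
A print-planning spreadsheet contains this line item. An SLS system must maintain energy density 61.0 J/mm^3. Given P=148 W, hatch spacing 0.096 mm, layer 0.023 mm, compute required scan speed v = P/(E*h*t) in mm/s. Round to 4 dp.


v = 148 / (61.0*0.096*0.023) = 1098.8358 mm/s


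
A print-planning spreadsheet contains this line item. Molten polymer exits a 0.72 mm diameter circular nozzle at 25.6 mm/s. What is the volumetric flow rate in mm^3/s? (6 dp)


A = pi*(0.72/2)^2 = 0.40715041 mm^2
Q = 0.40715041 * 25.6 = 10.42305 mm^3/s


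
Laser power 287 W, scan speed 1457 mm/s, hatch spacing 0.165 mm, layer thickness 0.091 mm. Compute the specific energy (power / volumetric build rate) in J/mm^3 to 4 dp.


Build rate = 1457 * 0.165 * 0.091 = 21.876855 mm^3/s
SE = 287 / 21.876855 = 13.1189 J/mm^3


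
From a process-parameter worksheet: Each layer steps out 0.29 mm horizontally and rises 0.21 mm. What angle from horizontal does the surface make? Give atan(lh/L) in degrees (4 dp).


angle = atan(0.21/0.29) = 35.9097 degrees


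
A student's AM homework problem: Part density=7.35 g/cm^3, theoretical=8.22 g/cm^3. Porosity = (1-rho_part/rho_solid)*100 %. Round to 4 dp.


Porosity = (1-7.35/8.22)*100 = 10.5839 %


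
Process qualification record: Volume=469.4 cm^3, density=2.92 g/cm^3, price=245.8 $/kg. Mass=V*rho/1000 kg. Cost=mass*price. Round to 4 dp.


Mass = 469.4*2.92/1000 = 1.370648 kg
Cost = 1.370648 * 245.8 = 336.9053 $


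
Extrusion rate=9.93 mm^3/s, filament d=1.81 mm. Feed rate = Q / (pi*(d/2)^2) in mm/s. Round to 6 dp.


A = pi*(1.81/2)^2 = 2.573043
v = 9.93 / 2.573043 = 3.859244 mm/s


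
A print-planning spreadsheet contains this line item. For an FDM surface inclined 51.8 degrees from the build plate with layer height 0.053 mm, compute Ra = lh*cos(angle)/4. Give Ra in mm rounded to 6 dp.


Ra = 0.053 * cos(51.8) / 4 = 0.008194 mm


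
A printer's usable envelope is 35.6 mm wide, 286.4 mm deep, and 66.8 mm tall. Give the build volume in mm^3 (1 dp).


V = 35.6 * 286.4 * 66.8 = 681082.1 mm^3


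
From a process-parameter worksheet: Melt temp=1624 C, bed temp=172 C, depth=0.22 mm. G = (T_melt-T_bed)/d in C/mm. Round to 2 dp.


G = (1624-172)/0.22 = 6600.0 C/mm


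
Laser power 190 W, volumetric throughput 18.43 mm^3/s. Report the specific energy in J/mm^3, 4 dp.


SE = 190 / 18.43 = 10.3093 J/mm^3


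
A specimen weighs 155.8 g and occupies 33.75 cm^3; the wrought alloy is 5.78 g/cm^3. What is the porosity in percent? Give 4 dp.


rho_part = 155.8 / 33.75 = 4.6162963 g/cm^3
Porosity = (1 - 4.6162963/5.78)*100 = 20.1333 %


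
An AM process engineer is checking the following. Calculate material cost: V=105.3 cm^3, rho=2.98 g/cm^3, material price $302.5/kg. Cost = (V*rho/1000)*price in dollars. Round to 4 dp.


Mass = 105.3*2.98/1000 = 0.313794 kg
Cost = 0.313794 * 302.5 = 94.9227 $


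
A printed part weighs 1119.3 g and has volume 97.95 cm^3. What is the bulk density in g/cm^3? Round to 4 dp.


rho = 1119.3 / 97.95 = 11.4273 g/cm^3


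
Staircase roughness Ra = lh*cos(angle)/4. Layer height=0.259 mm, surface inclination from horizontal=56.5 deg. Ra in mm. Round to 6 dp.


Ra = 0.259 * cos(56.5) / 4 = 0.035738 mm


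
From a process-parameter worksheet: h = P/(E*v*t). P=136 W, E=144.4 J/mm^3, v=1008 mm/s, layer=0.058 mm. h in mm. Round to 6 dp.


h = 136 / (144.4*1008*0.058) = 0.01611 mm


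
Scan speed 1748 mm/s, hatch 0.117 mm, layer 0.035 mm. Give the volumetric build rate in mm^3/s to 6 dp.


Rate = 1748 * 0.117 * 0.035 = 7.15806 mm^3/s


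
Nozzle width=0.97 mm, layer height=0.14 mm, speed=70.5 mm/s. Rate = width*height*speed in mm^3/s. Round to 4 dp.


Rate = 0.97 * 0.14 * 70.5 = 9.5739 mm^3/s


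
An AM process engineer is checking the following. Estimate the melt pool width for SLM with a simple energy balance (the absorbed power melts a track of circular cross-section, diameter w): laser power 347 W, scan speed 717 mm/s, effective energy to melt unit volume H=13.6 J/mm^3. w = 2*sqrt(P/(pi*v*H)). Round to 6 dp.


w = 2*sqrt(347/(pi*717*13.6)) = 0.212858 mm


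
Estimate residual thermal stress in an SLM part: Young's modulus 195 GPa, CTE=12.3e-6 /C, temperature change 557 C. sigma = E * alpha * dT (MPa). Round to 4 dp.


sigma = 195*1000 * 12.3e-6 * 557 = 1335.9645 MPa


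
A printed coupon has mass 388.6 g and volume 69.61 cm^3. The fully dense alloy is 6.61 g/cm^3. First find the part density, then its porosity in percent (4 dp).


rho_part = 388.6 / 69.61 = 5.58253125 g/cm^3
Porosity = (1 - 5.58253125/6.61)*100 = 15.5442 %


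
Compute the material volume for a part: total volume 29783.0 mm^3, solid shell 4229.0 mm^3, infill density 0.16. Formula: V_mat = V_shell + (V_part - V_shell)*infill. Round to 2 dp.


V_infill = (29783.0 - 4229.0) * 0.16 = 4088.64
V_total = 4229.0 + 4088.64 = 8317.64 mm^3


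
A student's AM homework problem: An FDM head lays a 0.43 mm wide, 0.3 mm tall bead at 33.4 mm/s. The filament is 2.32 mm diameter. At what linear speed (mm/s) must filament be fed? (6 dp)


Q = 0.43 * 0.3 * 33.4 = 4.3086 mm^3/s
A_fil = pi*(2.32/2)^2 = 4.22732707 mm^2
v_feed = 4.3086 / 4.22732707 = 1.019226 mm/s


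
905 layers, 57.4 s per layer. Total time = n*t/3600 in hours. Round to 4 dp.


t = 905 * 57.4 / 3600 = 14.4297 hrs


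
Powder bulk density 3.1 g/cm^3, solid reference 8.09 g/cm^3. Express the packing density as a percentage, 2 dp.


Packing = (3.1/8.09)*100 = 38.32 %


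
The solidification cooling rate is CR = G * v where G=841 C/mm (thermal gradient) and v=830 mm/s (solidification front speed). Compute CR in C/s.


CR = 841 * 830 = 698030 C/s


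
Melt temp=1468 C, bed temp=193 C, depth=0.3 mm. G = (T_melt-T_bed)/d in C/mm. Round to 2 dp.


G = (1468-193)/0.3 = 4250.0 C/mm


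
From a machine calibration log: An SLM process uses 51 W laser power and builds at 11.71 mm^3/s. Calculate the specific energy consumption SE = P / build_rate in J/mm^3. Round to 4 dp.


SE = 51 / 11.71 = 4.3553 J/mm^3


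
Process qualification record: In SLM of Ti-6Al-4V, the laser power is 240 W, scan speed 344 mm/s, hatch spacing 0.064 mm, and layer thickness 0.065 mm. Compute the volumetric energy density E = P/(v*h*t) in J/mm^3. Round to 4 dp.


E = 240 / (344*0.064*0.065) = 167.7102 J/mm^3


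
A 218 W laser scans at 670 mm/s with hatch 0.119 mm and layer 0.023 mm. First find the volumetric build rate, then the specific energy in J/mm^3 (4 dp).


Build rate = 670 * 0.119 * 0.023 = 1.83379 mm^3/s
SE = 218 / 1.83379 = 118.8795 J/mm^3


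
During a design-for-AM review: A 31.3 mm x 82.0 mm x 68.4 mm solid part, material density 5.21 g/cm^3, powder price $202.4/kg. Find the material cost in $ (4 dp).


V = 31.3 * 82.0 * 68.4 = 175555.44 mm^3 = 175.55544 cm^3
Mass = 175.55544 * 5.21 / 1000 = 0.91464384 kg
Cost = 0.91464384 * 202.4 = 185.1239 $


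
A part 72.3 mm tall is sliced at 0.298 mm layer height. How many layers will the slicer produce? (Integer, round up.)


Layers = ceil(72.3/0.298) = 243


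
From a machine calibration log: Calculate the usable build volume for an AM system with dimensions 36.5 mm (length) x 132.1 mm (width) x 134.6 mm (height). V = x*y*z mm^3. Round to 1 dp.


V = 36.5 * 132.1 * 134.6 = 648994.1 mm^3


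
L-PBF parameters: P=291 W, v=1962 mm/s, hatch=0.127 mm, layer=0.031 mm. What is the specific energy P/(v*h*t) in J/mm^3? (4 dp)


Build rate = 1962 * 0.127 * 0.031 = 7.724394 mm^3/s
SE = 291 / 7.724394 = 37.6729 J/mm^3


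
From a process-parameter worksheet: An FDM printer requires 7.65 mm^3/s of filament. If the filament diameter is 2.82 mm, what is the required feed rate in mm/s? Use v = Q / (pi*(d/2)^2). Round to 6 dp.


A = pi*(2.82/2)^2 = 6.2458
v = 7.65 / 6.2458 = 1.224823 mm/s


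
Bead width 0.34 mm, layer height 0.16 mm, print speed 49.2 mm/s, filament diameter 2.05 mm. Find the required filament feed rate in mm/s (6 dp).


Q = 0.34 * 0.16 * 49.2 = 2.67648 mm^3/s
A_fil = pi*(2.05/2)^2 = 3.30063578 mm^2
v_feed = 2.67648 / 3.30063578 = 0.810898 mm/s
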